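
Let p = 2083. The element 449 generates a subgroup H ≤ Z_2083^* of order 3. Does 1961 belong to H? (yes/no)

1961 ∈ ⟨449⟩ iff 1961^3 ≡ 1 (mod 2083), since |⟨449⟩| = 3.
1961^3 mod 2083 = 528.
Since 528 ≠ 1, 1961 does not lie in the subgroup.

no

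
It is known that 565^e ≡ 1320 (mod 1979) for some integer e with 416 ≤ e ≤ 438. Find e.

419

Compute 565^416 mod 1979 = 1262, then multiply by 565 repeatedly:
  565^416=1262  565^417=590  565^418=878  565^419=1320
Found 1320 at exponent 419.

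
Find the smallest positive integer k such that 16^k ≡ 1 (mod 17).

2

The order of 16 must divide p − 1 = 16 = 2^4.
Divisors: 1, 2, 4, 8, 16.
Check each in increasing order: 16^1 ≡ 16;  16^2 ≡ 1.
Smallest exponent giving 1 is 2.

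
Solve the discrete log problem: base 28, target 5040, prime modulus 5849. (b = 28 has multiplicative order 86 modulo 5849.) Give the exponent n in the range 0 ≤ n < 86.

Baby-step giant-step with m = ceil(sqrt(86)) = 10.
Baby table (28^j mod 5849 for j=0..9):
  0:1  1:28  2:784  3:4405  4:511  5:2610  6:2892  7:4939
  8:3765  9:138
Giant step factor: 28^(-10) ≡ 5242 (mod 5849).
Scan 5040·5242^i mod 5849 for i = 0, 1, …:
  i=0: 5040   i=1: 5596   i=2: 1497   i=3: 3765
Match at i=3, j=8: n = 3·10 + 8 = 38.

38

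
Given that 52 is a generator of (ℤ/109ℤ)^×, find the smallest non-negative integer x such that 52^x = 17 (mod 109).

93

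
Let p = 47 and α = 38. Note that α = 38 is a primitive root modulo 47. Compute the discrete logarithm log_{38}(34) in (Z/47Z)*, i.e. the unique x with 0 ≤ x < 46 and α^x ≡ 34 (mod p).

Baby-step giant-step with m = ceil(sqrt(46)) = 7.
Baby table (38^j mod 47 for j=0..6):
  0:1  1:38  2:34  3:23  4:28  5:30  6:12
Giant step factor: 38^(-7) ≡ 10 (mod 47).
Scan 34·10^i mod 47 for i = 0, 1, …:
  i=0: 34
Match at i=0, j=2: x = 0·7 + 2 = 2.

2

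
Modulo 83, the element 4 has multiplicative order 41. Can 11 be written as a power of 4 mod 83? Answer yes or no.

yes

11 ∈ ⟨4⟩ iff 11^41 ≡ 1 (mod 83), since |⟨4⟩| = 41.
11^41 mod 83 = 1.
Since 1 = 1, 11 lies in the subgroup.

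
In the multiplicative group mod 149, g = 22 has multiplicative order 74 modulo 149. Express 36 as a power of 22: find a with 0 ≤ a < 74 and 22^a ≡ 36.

46

Baby-step giant-step with m = ceil(sqrt(74)) = 9.
Baby table (22^j mod 149 for j=0..8):
  0:1  1:22  2:37  3:69  4:28  5:20  6:142  7:144
  8:39
Giant step factor: 22^(-9) ≡ 120 (mod 149).
Scan 36·120^i mod 149 for i = 0, 1, …:
  i=0: 36   i=1: 148   i=2: 29   i=3: 53
  i=4: 102   i=5: 22
Match at i=5, j=1: a = 5·9 + 1 = 46.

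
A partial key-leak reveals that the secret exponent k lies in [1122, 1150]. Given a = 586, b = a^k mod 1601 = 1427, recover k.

1147

Compute 586^1122 mod 1601 = 777, then multiply by 586 repeatedly:
  586^1122=777  586^1123=638  586^1124=835  586^1125=1005  586^1126=1363
  586^1127=1420  586^1128=1201  586^1129=947  586^1130=996  586^1131=892
  586^1132=786  586^1133=1109  586^1134=1469  586^1135=1097  586^1136=841
  586^1137=1319  586^1138=1252  586^1139=414  586^1140=853  586^1141=346
  586^1142=1030  586^1143=3  586^1144=157  586^1145=745  586^1146=1098
  586^1147=1427
Found 1427 at exponent 1147.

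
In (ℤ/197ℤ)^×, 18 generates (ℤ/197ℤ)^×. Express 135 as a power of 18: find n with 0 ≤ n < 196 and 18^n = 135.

12

Baby-step giant-step with m = ceil(sqrt(196)) = 14.
Baby table (18^j mod 197 for j=0..13):
  0:1  1:18  2:127  3:119  4:172  5:141  6:174  7:177
  8:34  9:21  10:181  11:106  12:135  13:66
Giant step factor: 18^(-14) ≡ 33 (mod 197).
Scan 135·33^i mod 197 for i = 0, 1, …:
  i=0: 135
Match at i=0, j=12: n = 0·14 + 12 = 12.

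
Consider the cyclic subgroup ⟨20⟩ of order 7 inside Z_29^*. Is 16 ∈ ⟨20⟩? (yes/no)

yes

⟨20⟩ has order 7; its elements mod 29 are {1, 7, 16, 20, 23, 24, 25}.
16 is in this set.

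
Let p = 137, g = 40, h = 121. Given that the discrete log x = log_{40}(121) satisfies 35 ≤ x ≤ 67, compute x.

Compute 40^35 mod 137 = 27, then multiply by 40 repeatedly:
  40^35=27  40^36=121
Found 121 at exponent 36.

36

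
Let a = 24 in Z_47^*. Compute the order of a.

23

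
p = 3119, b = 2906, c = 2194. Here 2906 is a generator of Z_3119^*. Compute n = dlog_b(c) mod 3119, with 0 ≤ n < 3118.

Baby-step giant-step with m = ceil(sqrt(3118)) = 56.
Baby table (2906^j mod 3119 for j=0..55):
  0:1  1:2906  2:1703  3:2184  4:2658  5:1504  6:905  7:613
  8:429  9:2193  10:741  11:1236  12:1847  13:2702  14:1489  15:981
  16:20  17:1978  18:2870  19:14  20:137  21:2009  22:2505  23:2903
  24:2342  25:194  26:2344  27:2887  28:2631  29:1017  30:1709  31:906
  32:400  33:2132  34:1258  35:280  36:2740  37:2752  38:196  39:1918
  40:55  41:761  42:95  43:1598  44:2716  45:1626  46:2990  47:2525
  48:1762  49:2093  50:208  51:2481  52:1777  53:2017  54:801  55:932
Giant step factor: 2906^(-56) ≡ 2895 (mod 3119).
Scan 2194·2895^i mod 3119 for i = 0, 1, …:
  i=0: 2194   i=1: 1346   i=2: 1039   i=3: 1189
  i=4: 1898   i=5: 2151   i=6: 1621   i=7: 1819
  i=8: 1133   i=9: 1966     …   i=51: 2912
  i=52: 2702
Match at i=52, j=13: n = 52·56 + 13 = 2925.

2925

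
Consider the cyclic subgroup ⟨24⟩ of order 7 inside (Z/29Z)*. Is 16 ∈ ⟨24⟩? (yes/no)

yes

16 ∈ ⟨24⟩ iff 16^7 ≡ 1 (mod 29), since |⟨24⟩| = 7.
16^7 mod 29 = 1.
Since 1 = 1, 16 lies in the subgroup.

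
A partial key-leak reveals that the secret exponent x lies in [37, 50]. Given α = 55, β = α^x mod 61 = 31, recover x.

47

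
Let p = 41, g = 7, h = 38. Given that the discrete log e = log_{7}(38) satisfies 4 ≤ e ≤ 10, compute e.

Compute 7^4 mod 41 = 23, then multiply by 7 repeatedly:
  7^4=23  7^5=38
Found 38 at exponent 5.

5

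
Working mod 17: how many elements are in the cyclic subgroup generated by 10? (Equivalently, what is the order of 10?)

The order of 10 must divide p − 1 = 16 = 2^4.
Divisors: 1, 2, 4, 8, 16.
Check each in increasing order: 10^1 ≡ 10;  10^2 ≡ 15;  10^4 ≡ 4;  10^8 ≡ 16;  10^16 ≡ 1.
Smallest exponent giving 1 is 16.

16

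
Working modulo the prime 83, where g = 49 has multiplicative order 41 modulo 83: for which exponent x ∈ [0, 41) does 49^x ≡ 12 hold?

Baby-step giant-step with m = ceil(sqrt(41)) = 7.
Baby table (49^j mod 83 for j=0..6):
  0:1  1:49  2:77  3:38  4:36  5:21  6:33
Giant step factor: 49^(-7) ≡ 27 (mod 83).
Scan 12·27^i mod 83 for i = 0, 1, …:
  i=0: 12   i=1: 75   i=2: 33
Match at i=2, j=6: x = 2·7 + 6 = 20.

20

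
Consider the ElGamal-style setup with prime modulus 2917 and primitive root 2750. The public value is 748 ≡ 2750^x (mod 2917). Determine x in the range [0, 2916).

1806

Baby-step giant-step with m = ceil(sqrt(2916)) = 54.
Baby table (2750^j mod 2917 for j=0..53):
  0:1  1:2750  2:1636  3:986  4:1607  5:2912  6:835  7:571
  8:904  9:716  10:25  11:1659  12:62  13:1314  14:2254  15:2792
  16:456  17:2607  18:2181  19:398  20:625  21:637  22:1550  23:763
  24:927  25:2709  26:2649  27:1001  28:2019  29:1199  30:1040  31:1340
  32:829  33:1573  34:2756  35:634  36:2051  37:1689  38:886  39:805
  40:2664  41:1413  42:306  43:1404  44:1809  45:1265  46:1686  47:1387
  48:1731  49:2623  50:2426  51:321  52:1816  53:96
Giant step factor: 2750^(-54) ≡ 1522 (mod 2917).
Scan 748·1522^i mod 2917 for i = 0, 1, …:
  i=0: 748   i=1: 826   i=2: 2862   i=3: 883
  i=4: 2106   i=5: 2466   i=6: 1990   i=7: 934
  i=8: 969   i=9: 1733     …   i=32: 451
  i=33: 927
Match at i=33, j=24: x = 33·54 + 24 = 1806.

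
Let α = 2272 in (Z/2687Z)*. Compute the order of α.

2686

The order of 2272 must divide p − 1 = 2686 = 2 · 17 · 79.
Divisors: 1, 2, 17, 34, 79, 158, 1343, 2686.
Check each in increasing order: 2272^1 ≡ 2272;  2272^2 ≡ 257;  2272^17 ≡ 2364;  2272^34 ≡ 2223;  2272^79 ≡ 1636;  2272^158 ≡ 244;  2272^1343 ≡ 2686;  2272^2686 ≡ 1.
Smallest exponent giving 1 is 2686.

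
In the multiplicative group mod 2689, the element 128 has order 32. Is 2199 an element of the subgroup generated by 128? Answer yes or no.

yes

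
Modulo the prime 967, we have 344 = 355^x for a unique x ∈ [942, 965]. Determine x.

947

Compute 355^942 mod 967 = 900, then multiply by 355 repeatedly:
  355^942=900  355^943=390  355^944=169  355^945=41  355^946=50
  355^947=344
Found 344 at exponent 947.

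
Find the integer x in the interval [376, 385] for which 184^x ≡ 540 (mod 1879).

385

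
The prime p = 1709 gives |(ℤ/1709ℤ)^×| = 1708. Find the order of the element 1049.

244

The order of 1049 must divide p − 1 = 1708 = 2^2 · 7 · 61.
Divisors: 1, 2, 4, 7, 14, 28, 61, 122, 244, 427, 854, 1708.
Check each in increasing order: 1049^1 ≡ 1049;  1049^2 ≡ 1514;  1049^4 ≡ 427;  1049^7 ≡ 296;  1049^14 ≡ 457;  1049^28 ≡ 351;  1049^61 ≡ 1319;  1049^122 ≡ 1708;  1049^244 ≡ 1.
Smallest exponent giving 1 is 244.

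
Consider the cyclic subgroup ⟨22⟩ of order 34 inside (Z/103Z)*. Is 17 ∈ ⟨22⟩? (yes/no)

no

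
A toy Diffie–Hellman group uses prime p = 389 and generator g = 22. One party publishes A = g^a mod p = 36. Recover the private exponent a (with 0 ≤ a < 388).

48

Baby-step giant-step with m = ceil(sqrt(388)) = 20.
Baby table (22^j mod 389 for j=0..19):
  0:1  1:22  2:95  3:145  4:78  5:160  6:19  7:29
  8:249  9:32  10:315  11:317  12:361  13:162  14:63  15:219
  16:150  17:188  18:246  19:355
Giant step factor: 22^(-20) ≡ 13 (mod 389).
Scan 36·13^i mod 389 for i = 0, 1, …:
  i=0: 36   i=1: 79   i=2: 249
Match at i=2, j=8: a = 2·20 + 8 = 48.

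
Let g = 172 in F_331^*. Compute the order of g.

The order of 172 must divide p − 1 = 330 = 2 · 3 · 5 · 11.
Divisors: 1, 2, 3, 5, 6, 10, 11, 15, 22, 30, 33, 55, 66, 110, 165, 330.
Check each in increasing order: 172^1 ≡ 172;  172^2 ≡ 125;  172^3 ≡ 316;  172^5 ≡ 111;  172^6 ≡ 225;  172^10 ≡ 74;  172^11 ≡ 150;  172^15 ≡ 270;  172^22 ≡ 323;  172^30 ≡ 80;  172^33 ≡ 124;  172^55 ≡ 1.
Smallest exponent giving 1 is 55.

55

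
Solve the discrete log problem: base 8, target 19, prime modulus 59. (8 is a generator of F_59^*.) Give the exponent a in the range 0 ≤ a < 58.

32

Baby-step giant-step with m = ceil(sqrt(58)) = 8.
Baby table (8^j mod 59 for j=0..7):
  0:1  1:8  2:5  3:40  4:25  5:23  6:7  7:56
Giant step factor: 8^(-8) ≡ 27 (mod 59).
Scan 19·27^i mod 59 for i = 0, 1, …:
  i=0: 19   i=1: 41   i=2: 45   i=3: 35
  i=4: 1
Match at i=4, j=0: a = 4·8 + 0 = 32.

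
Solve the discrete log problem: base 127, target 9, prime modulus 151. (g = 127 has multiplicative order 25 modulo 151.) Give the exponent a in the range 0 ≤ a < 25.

Successive powers of 127 modulo 151:
  127^0=1  127^1=127  127^2=123  127^3=68  127^4=29  127^5=59
  127^6=94  127^7=9
So 127^7 ≡ 9 (mod 151), giving a = 7.

7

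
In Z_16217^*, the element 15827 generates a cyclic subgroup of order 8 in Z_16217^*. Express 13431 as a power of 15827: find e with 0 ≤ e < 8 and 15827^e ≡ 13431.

7

Successive powers of 15827 modulo 16217:
  15827^0=1  15827^1=15827  15827^2=6147  15827^3=2786  15827^4=16216  15827^5=390
  15827^6=10070  15827^7=13431
So 15827^7 ≡ 13431 (mod 16217), giving e = 7.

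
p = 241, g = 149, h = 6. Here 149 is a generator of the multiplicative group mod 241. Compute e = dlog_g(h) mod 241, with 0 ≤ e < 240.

Baby-step giant-step with m = ceil(sqrt(240)) = 16.
Baby table (149^j mod 241 for j=0..15):
  0:1  1:149  2:29  3:224  4:118  5:230  6:48  7:163
  8:187  9:148  10:121  11:195  12:135  13:112  14:59  15:115
Giant step factor: 149^(-16) ≡ 231 (mod 241).
Scan 6·231^i mod 241 for i = 0, 1, …:
  i=0: 6   i=1: 181   i=2: 118
Match at i=2, j=4: e = 2·16 + 4 = 36.

36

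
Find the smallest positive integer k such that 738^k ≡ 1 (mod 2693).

The order of 738 must divide p − 1 = 2692 = 2^2 · 673.
Divisors: 1, 2, 4, 673, 1346, 2692.
Check each in increasing order: 738^1 ≡ 738;  738^2 ≡ 658;  738^4 ≡ 2084;  738^673 ≡ 2692;  738^1346 ≡ 1.
Smallest exponent giving 1 is 1346.

1346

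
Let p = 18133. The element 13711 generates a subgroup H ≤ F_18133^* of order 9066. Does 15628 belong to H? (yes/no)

no

15628 ∈ ⟨13711⟩ iff 15628^9066 ≡ 1 (mod 18133), since |⟨13711⟩| = 9066.
15628^9066 mod 18133 = 18132.
Since 18132 ≠ 1, 15628 does not lie in the subgroup.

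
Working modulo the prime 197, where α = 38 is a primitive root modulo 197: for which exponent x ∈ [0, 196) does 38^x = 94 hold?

137

Baby-step giant-step with m = ceil(sqrt(196)) = 14.
Baby table (38^j mod 197 for j=0..13):
  0:1  1:38  2:65  3:106  4:88  5:192  6:7  7:69
  8:61  9:151  10:25  11:162  12:49  13:89
Giant step factor: 38^(-14) ≡ 6 (mod 197).
Scan 94·6^i mod 197 for i = 0, 1, …:
  i=0: 94   i=1: 170   i=2: 35   i=3: 13
  i=4: 78   i=5: 74   i=6: 50   i=7: 103
  i=8: 27   i=9: 162
Match at i=9, j=11: x = 9·14 + 11 = 137.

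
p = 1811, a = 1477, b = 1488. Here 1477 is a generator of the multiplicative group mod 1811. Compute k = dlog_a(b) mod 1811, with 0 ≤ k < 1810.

Baby-step giant-step with m = ceil(sqrt(1810)) = 43.
Baby table (1477^j mod 1811 for j=0..42):
  0:1  1:1477  2:1085  3:1621  4:75  5:304  6:1691  7:238
  8:192  9:1068  10:55  11:1551  12:1723  13:416  14:503  15:421
  16:644  17:413  18:1505  19:788  20:1214  21:188  22:593  23:1148
  24:500  25:1423  26:1011  27:983  28:1280  29:1687  30:1574  31:1285
  32:17  33:1566  34:335  35:392  36:1275  37:1546  38:1582  39:424
  40:1453  41:46  42:935
Giant step factor: 1477^(-43) ≡ 1373 (mod 1811).
Scan 1488·1373^i mod 1811 for i = 0, 1, …:
  i=0: 1488   i=1: 216   i=2: 1375   i=3: 813
  i=4: 673   i=5: 419   i=6: 1200   i=7: 1401
  i=8: 291   i=9: 1123     …   i=13: 1013
  i=14: 1
Match at i=14, j=0: k = 14·43 + 0 = 602.

602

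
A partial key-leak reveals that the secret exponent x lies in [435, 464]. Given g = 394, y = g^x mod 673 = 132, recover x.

437

Compute 394^435 mod 673 = 287, then multiply by 394 repeatedly:
  394^435=287  394^436=14  394^437=132
Found 132 at exponent 437.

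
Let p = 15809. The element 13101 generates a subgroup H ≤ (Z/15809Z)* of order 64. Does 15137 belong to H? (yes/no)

15137 ∈ ⟨13101⟩ iff 15137^64 ≡ 1 (mod 15809), since |⟨13101⟩| = 64.
15137^64 mod 15809 = 7093.
Since 7093 ≠ 1, 15137 does not lie in the subgroup.

no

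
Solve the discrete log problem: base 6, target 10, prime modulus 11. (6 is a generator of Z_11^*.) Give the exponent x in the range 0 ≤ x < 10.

5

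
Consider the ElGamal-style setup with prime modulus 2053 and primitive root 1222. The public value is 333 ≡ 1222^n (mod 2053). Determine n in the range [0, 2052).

717

Baby-step giant-step with m = ceil(sqrt(2052)) = 46.
Baby table (1222^j mod 2053 for j=0..45):
  0:1  1:1222  2:753  3:422  4:381  5:1604  6:1526  7:648
  8:1451  9:1383  10:407  11:528  12:574  13:1355  14:1092  15:2027
  16:1076  17:952  18:1346  19:359  20:1409  21:1384  22:1629  23:1281
  24:996  25:1736  26:643  27:1500  28:1724  29:350  30:676  31:766
  32:1937  33:1958  34:931  35:320  36:970  37:759  38:1595  39:793
  40:30  41:1759  42:7  43:342  44:1165  45:901
Giant step factor: 1222^(-46) ≡ 1080 (mod 2053).
Scan 333·1080^i mod 2053 for i = 0, 1, …:
  i=0: 333   i=1: 365   i=2: 24   i=3: 1284
  i=4: 945   i=5: 259   i=6: 512   i=7: 703
  i=8: 1683   i=9: 735     …   i=14: 1256
  i=15: 1500
Match at i=15, j=27: n = 15·46 + 27 = 717.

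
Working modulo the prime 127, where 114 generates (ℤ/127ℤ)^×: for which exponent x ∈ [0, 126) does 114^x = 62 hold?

Successive powers of 114 modulo 127:
  114^0=1  114^1=114  114^2=42  114^3=89  114^4=113  114^5=55
  114^6=47  114^7=24  114^8=69  114^9=119  114^10=104  114^11=45
  114^12=50  114^13=112  114^14=68  114^15=5  114^16=62
So 114^16 ≡ 62 (mod 127), giving x = 16.

16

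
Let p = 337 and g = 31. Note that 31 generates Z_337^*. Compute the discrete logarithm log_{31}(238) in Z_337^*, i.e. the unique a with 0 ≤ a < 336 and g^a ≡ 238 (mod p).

299

Baby-step giant-step with m = ceil(sqrt(336)) = 19.
Baby table (31^j mod 337 for j=0..18):
  0:1  1:31  2:287  3:135  4:141  5:327  6:27  7:163
  8:335  9:275  10:100  11:67  12:55  13:20  14:283  15:11
  16:4  17:124  18:137
Giant step factor: 31^(-19) ≡ 254 (mod 337).
Scan 238·254^i mod 337 for i = 0, 1, …:
  i=0: 238   i=1: 129   i=2: 77   i=3: 12
  i=4: 15   i=5: 103   i=6: 213   i=7: 182
  i=8: 59   i=9: 158     …   i=14: 159
  i=15: 283
Match at i=15, j=14: a = 15·19 + 14 = 299.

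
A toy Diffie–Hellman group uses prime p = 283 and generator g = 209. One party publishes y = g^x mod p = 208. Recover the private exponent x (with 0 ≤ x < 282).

202

Baby-step giant-step with m = ceil(sqrt(282)) = 17.
Baby table (209^j mod 283 for j=0..16):
  0:1  1:209  2:99  3:32  4:179  5:55  6:175  7:68
  8:62  9:223  10:195  11:3  12:61  13:14  14:96  15:254
  16:165
Giant step factor: 209^(-17) ≡ 69 (mod 283).
Scan 208·69^i mod 283 for i = 0, 1, …:
  i=0: 208   i=1: 202   i=2: 71   i=3: 88
  i=4: 129   i=5: 128   i=6: 59   i=7: 109
  i=8: 163   i=9: 210   i=10: 57   i=11: 254
Match at i=11, j=15: x = 11·17 + 15 = 202.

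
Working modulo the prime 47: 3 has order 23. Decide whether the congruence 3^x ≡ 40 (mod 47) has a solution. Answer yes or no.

40 ∈ ⟨3⟩ iff 40^23 ≡ 1 (mod 47), since |⟨3⟩| = 23.
40^23 mod 47 = 46.
Since 46 ≠ 1, 40 does not lie in the subgroup.

no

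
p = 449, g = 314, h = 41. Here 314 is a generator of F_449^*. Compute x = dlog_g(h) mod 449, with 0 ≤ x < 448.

18

Successive powers of 314 modulo 449:
  314^0=1  314^1=314  314^2=265  314^3=145  314^4=181  314^5=260
  314^6=371  314^7=203  314^8=433  314^9=364  314^10=250  314^11=374
  314^12=247  314^13=330  314^14=350  314^15=344  314^16=256  314^17=13
  314^18=41
So 314^18 ≡ 41 (mod 449), giving x = 18.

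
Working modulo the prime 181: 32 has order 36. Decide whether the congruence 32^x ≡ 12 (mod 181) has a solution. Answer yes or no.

no

12 ∈ ⟨32⟩ iff 12^36 ≡ 1 (mod 181), since |⟨32⟩| = 36.
12^36 mod 181 = 125.
Since 125 ≠ 1, 12 does not lie in the subgroup.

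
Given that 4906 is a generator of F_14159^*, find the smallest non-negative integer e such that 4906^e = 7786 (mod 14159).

6271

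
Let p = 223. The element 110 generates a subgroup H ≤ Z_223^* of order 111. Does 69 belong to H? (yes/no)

yes

69 ∈ ⟨110⟩ iff 69^111 ≡ 1 (mod 223), since |⟨110⟩| = 111.
69^111 mod 223 = 1.
Since 1 = 1, 69 lies in the subgroup.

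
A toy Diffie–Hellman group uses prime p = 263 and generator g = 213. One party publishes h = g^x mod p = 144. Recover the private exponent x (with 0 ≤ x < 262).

100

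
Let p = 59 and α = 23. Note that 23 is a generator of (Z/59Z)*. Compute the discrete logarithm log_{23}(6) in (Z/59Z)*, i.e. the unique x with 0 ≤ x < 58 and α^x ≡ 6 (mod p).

Baby-step giant-step with m = ceil(sqrt(58)) = 8.
Baby table (23^j mod 59 for j=0..7):
  0:1  1:23  2:57  3:13  4:4  5:33  6:51  7:52
Giant step factor: 23^(-8) ≡ 48 (mod 59).
Scan 6·48^i mod 59 for i = 0, 1, …:
  i=0: 6   i=1: 52
Match at i=1, j=7: x = 1·8 + 7 = 15.

15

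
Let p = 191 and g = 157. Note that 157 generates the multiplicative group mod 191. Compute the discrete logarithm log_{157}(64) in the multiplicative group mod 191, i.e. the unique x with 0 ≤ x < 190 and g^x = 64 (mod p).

Baby-step giant-step with m = ceil(sqrt(190)) = 14.
Baby table (157^j mod 191 for j=0..13):
  0:1  1:157  2:10  3:42  4:100  5:38  6:45  7:189
  8:68  9:171  10:107  11:182  12:115  13:101
Giant step factor: 157^(-14) ≡ 48 (mod 191).
Scan 64·48^i mod 191 for i = 0, 1, …:
  i=0: 64   i=1: 16   i=2: 4   i=3: 1
Match at i=3, j=0: x = 3·14 + 0 = 42.

42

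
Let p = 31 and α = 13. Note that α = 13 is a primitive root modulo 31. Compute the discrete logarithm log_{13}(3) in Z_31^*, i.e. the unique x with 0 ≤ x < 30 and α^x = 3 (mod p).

11

Successive powers of 13 modulo 31:
  13^0=1  13^1=13  13^2=14  13^3=27  13^4=10  13^5=6
  13^6=16  13^7=22  13^8=7  13^9=29  13^10=5  13^11=3
So 13^11 ≡ 3 (mod 31), giving x = 11.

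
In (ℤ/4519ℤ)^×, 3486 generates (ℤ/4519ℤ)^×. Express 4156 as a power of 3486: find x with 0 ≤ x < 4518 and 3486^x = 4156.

3298

Baby-step giant-step with m = ceil(sqrt(4518)) = 68.
Baby table (3486^j mod 4519 for j=0..67):
  0:1  1:3486  2:605  3:3176  4:4505  5:905  6:568  7:726
  8:196  9:887  10:1086  11:3393  12:1775  13:1139  14:2872  15:2207
  16:2264  17:2130  18:463  19:735  20:4456  21:1813  22:2556  23:3267
  24:882  25:1732  26:368  27:3971  28:1209  29:2866  30:3886  31:3153
  32:1150  33:547  34:4343  35:1048  36:1976  37:1380  38:2464  39:3404
  40:3969  41:3275  42:1656  43:2053  44:3181  45:3859  46:3930  47:2891
  48:656  49:202  50:3727  51:197  52:4373  53:1691  54:2050  55:1761
  56:2044  57:3440  58:2933  59:2460  60:3017  61:1549  62:4128  63:1712
  64:2952  65:909  66:955  67:3146
Giant step factor: 3486^(-68) ≡ 1864 (mod 4519).
Scan 4156·1864^i mod 4519 for i = 0, 1, …:
  i=0: 4156   i=1: 1218   i=2: 1814   i=3: 1084
  i=4: 583   i=5: 2152   i=6: 2975   i=7: 587
  i=8: 570   i=9: 515     …   i=47: 2657
  i=48: 4343
Match at i=48, j=34: x = 48·68 + 34 = 3298.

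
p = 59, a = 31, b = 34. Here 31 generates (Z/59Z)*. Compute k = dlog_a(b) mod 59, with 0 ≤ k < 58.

47

Baby-step giant-step with m = ceil(sqrt(58)) = 8.
Baby table (31^j mod 59 for j=0..7):
  0:1  1:31  2:17  3:55  4:53  5:50  6:16  7:24
Giant step factor: 31^(-8) ≡ 41 (mod 59).
Scan 34·41^i mod 59 for i = 0, 1, …:
  i=0: 34   i=1: 37   i=2: 42   i=3: 11
  i=4: 38   i=5: 24
Match at i=5, j=7: k = 5·8 + 7 = 47.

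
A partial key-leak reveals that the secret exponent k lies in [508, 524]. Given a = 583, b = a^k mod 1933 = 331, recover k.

Compute 583^508 mod 1933 = 1605, then multiply by 583 repeatedly:
  583^508=1605  583^509=143  583^510=250  583^511=775  583^512=1436
  583^513=199  583^514=37  583^515=308  583^516=1728  583^517=331
Found 331 at exponent 517.

517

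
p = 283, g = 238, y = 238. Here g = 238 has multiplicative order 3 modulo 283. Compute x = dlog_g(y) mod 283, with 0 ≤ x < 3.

Successive powers of 238 modulo 283:
  238^0=1  238^1=238
So 238^1 ≡ 238 (mod 283), giving x = 1.

1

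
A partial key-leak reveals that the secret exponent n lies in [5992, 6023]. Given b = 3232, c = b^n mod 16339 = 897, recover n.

Compute 3232^5992 mod 16339 = 14152, then multiply by 3232 repeatedly:
  3232^5992=14152  3232^5993=6403  3232^5994=9322  3232^5995=15927  3232^5996=8214
  3232^5997=13112  3232^5998=10957  3232^5999=6411  3232^6000=2500  3232^6001=8534
  3232^6002=1656  3232^6003=9339  3232^6004=5515  3232^6005=14970  3232^6006=3261
  3232^6007=897
Found 897 at exponent 6007.

6007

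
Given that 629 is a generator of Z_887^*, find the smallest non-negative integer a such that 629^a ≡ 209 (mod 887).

710

Baby-step giant-step with m = ceil(sqrt(886)) = 30.
Baby table (629^j mod 887 for j=0..29):
  0:1  1:629  2:39  3:582  4:634  5:523  6:777  7:883
  8:145  9:731  10:333  11:125  12:569  13:440  14:16  15:307
  16:624  17:442  18:387  19:385  20:14  21:823  22:546  23:165
  24:6  25:226  26:234  27:831  28:256  29:477
Giant step factor: 629^(-30) ≡ 676 (mod 887).
Scan 209·676^i mod 887 for i = 0, 1, …:
  i=0: 209   i=1: 251   i=2: 259   i=3: 345
  i=4: 826   i=5: 453   i=6: 213   i=7: 294
  i=8: 56   i=9: 602     …   i=22: 517
  i=23: 14
Match at i=23, j=20: a = 23·30 + 20 = 710.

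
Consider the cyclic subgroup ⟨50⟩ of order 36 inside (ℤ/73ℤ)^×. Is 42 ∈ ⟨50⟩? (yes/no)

no

42 ∈ ⟨50⟩ iff 42^36 ≡ 1 (mod 73), since |⟨50⟩| = 36.
42^36 mod 73 = 72.
Since 72 ≠ 1, 42 does not lie in the subgroup.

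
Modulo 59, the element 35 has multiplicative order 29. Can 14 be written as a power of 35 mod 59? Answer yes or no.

no

14 ∈ ⟨35⟩ iff 14^29 ≡ 1 (mod 59), since |⟨35⟩| = 29.
14^29 mod 59 = 58.
Since 58 ≠ 1, 14 does not lie in the subgroup.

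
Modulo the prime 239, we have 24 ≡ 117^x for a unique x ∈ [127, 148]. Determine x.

136

Compute 117^127 mod 239 = 191, then multiply by 117 repeatedly:
  117^127=191  117^128=120  117^129=178  117^130=33  117^131=37
  117^132=27  117^133=52  117^134=109  117^135=86  117^136=24
Found 24 at exponent 136.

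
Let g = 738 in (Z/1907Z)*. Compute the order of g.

1906

The order of 738 must divide p − 1 = 1906 = 2 · 953.
Divisors: 1, 2, 953, 1906.
Check each in increasing order: 738^1 ≡ 738;  738^2 ≡ 1149;  738^953 ≡ 1906;  738^1906 ≡ 1.
Smallest exponent giving 1 is 1906.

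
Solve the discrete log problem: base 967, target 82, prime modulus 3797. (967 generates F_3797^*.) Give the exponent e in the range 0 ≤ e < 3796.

15

Baby-step giant-step with m = ceil(sqrt(3796)) = 62.
Baby table (967^j mod 3797 for j=0..61):
  0:1  1:967  2:1027  3:2092  4:2960  5:3179  6:2320  7:3210
  8:1921  9:874  10:2224  11:1506  12:2051  13:1283  14:2839  15:82
  16:3354  17:680  18:679  19:3509  20:2482  21:390  22:1227  23:1845
  24:3322  25:112  26:1988  27:1114  28:2687  29:1181  30:2927  31:1644
  32:2602  33:2520  34:2963  35:2283  36:1604  37:1892  38:3207  39:2817
  40:1590  41:3542  42:220  43:108  44:1917  45:803  46:1913  47:732
  48:1602  49:3755  50:1153  51:2430  52:3264  53:981  54:3174  55:1282
  56:1872  57:2852  58:1262  59:1517  60:1297  61:1189
Giant step factor: 967^(-62) ≡ 3531 (mod 3797).
Scan 82·3531^i mod 3797 for i = 0, 1, …:
  i=0: 82
Match at i=0, j=15: e = 0·62 + 15 = 15.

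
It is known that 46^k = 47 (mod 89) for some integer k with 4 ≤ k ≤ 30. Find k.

14

Compute 46^4 mod 89 = 44, then multiply by 46 repeatedly:
  46^4=44  46^5=66  46^6=10  46^7=15  46^8=67
  46^9=56  46^10=84  46^11=37  46^12=11  46^13=61
  46^14=47
Found 47 at exponent 14.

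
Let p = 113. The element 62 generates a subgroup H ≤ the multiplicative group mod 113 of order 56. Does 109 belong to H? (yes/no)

109 ∈ ⟨62⟩ iff 109^56 ≡ 1 (mod 113), since |⟨62⟩| = 56.
109^56 mod 113 = 1.
Since 1 = 1, 109 lies in the subgroup.

yes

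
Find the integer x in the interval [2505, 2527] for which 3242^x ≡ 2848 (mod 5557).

Compute 3242^2505 mod 5557 = 3320, then multiply by 3242 repeatedly:
  3242^2505=3320  3242^2506=5088  3242^2507=2120  3242^2508=4588  3242^2509=3764
  3242^2510=5273  3242^2511=1734  3242^2512=3501  3242^2513=2848
Found 2848 at exponent 2513.

2513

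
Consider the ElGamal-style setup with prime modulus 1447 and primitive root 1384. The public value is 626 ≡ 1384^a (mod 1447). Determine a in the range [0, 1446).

661

Baby-step giant-step with m = ceil(sqrt(1446)) = 39.
Baby table (1384^j mod 1447 for j=0..38):
  0:1  1:1384  2:1075  3:284  4:919  5:1430  6:1071  7:536
  8:960  9:294  10:289  11:604  12:1017  13:1044  14:790  15:875
  16:1308  17:75  18:1063  19:1040  20:1042  21:916  22:172  23:740
  24:1131  25:1097  26:345  27:1417  28:443  29:1031  30:162  31:1370
  32:510  33:1151  34:1284  35:140  36:1309  37:12  38:691
Giant step factor: 1384^(-39) ≡ 1247 (mod 1447).
Scan 626·1247^i mod 1447 for i = 0, 1, …:
  i=0: 626   i=1: 689   i=2: 1112   i=3: 438
  i=4: 667   i=5: 1171   i=6: 214   i=7: 610
  i=8: 995   i=9: 686     …   i=15: 1418
  i=16: 12
Match at i=16, j=37: a = 16·39 + 37 = 661.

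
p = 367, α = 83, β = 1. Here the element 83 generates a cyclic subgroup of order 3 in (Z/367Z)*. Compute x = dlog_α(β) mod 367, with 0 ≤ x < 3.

Successive powers of 83 modulo 367:
  83^0=1
So 83^0 ≡ 1 (mod 367), giving x = 0.

0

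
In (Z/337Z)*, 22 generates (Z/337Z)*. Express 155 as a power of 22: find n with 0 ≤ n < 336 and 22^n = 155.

146

Baby-step giant-step with m = ceil(sqrt(336)) = 19.
Baby table (22^j mod 337 for j=0..18):
  0:1  1:22  2:147  3:201  4:41  5:228  6:298  7:153
  8:333  9:249  10:86  11:207  12:173  13:99  14:156  15:62
  16:16  17:15  18:330
Giant step factor: 22^(-19) ≡ 186 (mod 337).
Scan 155·186^i mod 337 for i = 0, 1, …:
  i=0: 155   i=1: 185   i=2: 36   i=3: 293
  i=4: 241   i=5: 5   i=6: 256   i=7: 99
Match at i=7, j=13: n = 7·19 + 13 = 146.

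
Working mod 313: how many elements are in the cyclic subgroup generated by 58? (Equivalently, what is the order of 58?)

13

The order of 58 must divide p − 1 = 312 = 2^3 · 3 · 13.
Divisors: 1, 2, 3, 4, 6, 8, 12, 13, 24, 26, 39, 52, 78, 104, 156, 312.
Check each in increasing order: 58^1 ≡ 58;  58^2 ≡ 234;  58^3 ≡ 113;  58^4 ≡ 294;  58^6 ≡ 249;  58^8 ≡ 48;  58^12 ≡ 27;  58^13 ≡ 1.
Smallest exponent giving 1 is 13.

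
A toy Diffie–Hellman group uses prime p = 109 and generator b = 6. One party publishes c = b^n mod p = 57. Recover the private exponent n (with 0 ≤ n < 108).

Successive powers of 6 modulo 109:
  6^0=1  6^1=6  6^2=36  6^3=107  6^4=97  6^5=37
  6^6=4  6^7=24  6^8=35  6^9=101  6^10=61  6^11=39
  6^12=16  6^13=96  6^14=31  6^15=77  6^16=26  6^17=47
  6^18=64  6^19=57
So 6^19 ≡ 57 (mod 109), giving n = 19.

19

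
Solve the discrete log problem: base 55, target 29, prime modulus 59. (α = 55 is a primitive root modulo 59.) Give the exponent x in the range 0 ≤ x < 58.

14

Successive powers of 55 modulo 59:
  55^0=1  55^1=55  55^2=16  55^3=54  55^4=20  55^5=38
  55^6=25  55^7=18  55^8=46  55^9=52  55^10=28  55^11=6
  55^12=35  55^13=37  55^14=29
So 55^14 ≡ 29 (mod 59), giving x = 14.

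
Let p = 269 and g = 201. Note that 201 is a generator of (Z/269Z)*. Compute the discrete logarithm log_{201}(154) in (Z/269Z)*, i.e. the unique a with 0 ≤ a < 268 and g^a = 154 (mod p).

90

Baby-step giant-step with m = ceil(sqrt(268)) = 17.
Baby table (201^j mod 269 for j=0..16):
  0:1  1:201  2:51  3:29  4:180  5:134  6:34  7:109
  8:120  9:179  10:202  11:252  12:80  13:209  14:45  15:168
  16:143
Giant step factor: 201^(-17) ≡ 195 (mod 269).
Scan 154·195^i mod 269 for i = 0, 1, …:
  i=0: 154   i=1: 171   i=2: 258   i=3: 7
  i=4: 20   i=5: 134
Match at i=5, j=5: a = 5·17 + 5 = 90.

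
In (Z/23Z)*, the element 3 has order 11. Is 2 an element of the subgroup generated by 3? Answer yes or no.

⟨3⟩ has order 11; its elements mod 23 are {1, 2, 3, 4, 6, 8, 9, 12, 13, 16, 18}.
2 is in this set.

yes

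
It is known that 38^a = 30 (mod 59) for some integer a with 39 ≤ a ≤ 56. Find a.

55

Compute 38^39 mod 59 = 50, then multiply by 38 repeatedly:
  38^39=50  38^40=12  38^41=43  38^42=41  38^43=24
  38^44=27  38^45=23  38^46=48  38^47=54  38^48=46
  38^49=37  38^50=49  38^51=33  38^52=15  38^53=39
  38^54=7  38^55=30
Found 30 at exponent 55.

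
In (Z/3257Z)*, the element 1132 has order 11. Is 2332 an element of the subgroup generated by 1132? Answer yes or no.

yes

⟨1132⟩ has order 11; its elements mod 3257 are {1, 840, 1132, 1423, 1654, 1878, 2088, 2291, 2332, 2810, 3093}.
2332 is in this set.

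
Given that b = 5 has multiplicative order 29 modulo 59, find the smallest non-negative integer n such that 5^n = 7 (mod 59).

Successive powers of 5 modulo 59:
  5^0=1  5^1=5  5^2=25  5^3=7
So 5^3 ≡ 7 (mod 59), giving n = 3.

3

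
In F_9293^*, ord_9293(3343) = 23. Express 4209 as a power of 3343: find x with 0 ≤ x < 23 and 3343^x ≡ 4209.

Successive powers of 3343 modulo 9293:
  3343^0=1  3343^1=3343  3343^2=5463  3343^3=2064  3343^4=4546  3343^5=3223
  3343^6=3902  3343^7=6307  3343^8=7777  3343^9=5990  3343^10=7448  3343^11=2717
  3343^12=3670  3343^13=2050  3343^14=4209
So 3343^14 ≡ 4209 (mod 9293), giving x = 14.

14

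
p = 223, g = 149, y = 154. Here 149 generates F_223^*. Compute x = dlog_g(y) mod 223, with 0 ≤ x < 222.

Baby-step giant-step with m = ceil(sqrt(222)) = 15.
Baby table (149^j mod 223 for j=0..14):
  0:1  1:149  2:124  3:190  4:212  5:145  6:197  7:140
  8:121  9:189  10:63  11:21  12:7  13:151  14:199
Giant step factor: 149^(-15) ≡ 195 (mod 223).
Scan 154·195^i mod 223 for i = 0, 1, …:
  i=0: 154   i=1: 148   i=2: 93   i=3: 72
  i=4: 214   i=5: 29   i=6: 80   i=7: 213
  i=8: 57   i=9: 188   i=10: 88   i=11: 212
Match at i=11, j=4: x = 11·15 + 4 = 169.

169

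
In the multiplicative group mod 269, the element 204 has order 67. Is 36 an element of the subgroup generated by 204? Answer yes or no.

yes

36 ∈ ⟨204⟩ iff 36^67 ≡ 1 (mod 269), since |⟨204⟩| = 67.
36^67 mod 269 = 1.
Since 1 = 1, 36 lies in the subgroup.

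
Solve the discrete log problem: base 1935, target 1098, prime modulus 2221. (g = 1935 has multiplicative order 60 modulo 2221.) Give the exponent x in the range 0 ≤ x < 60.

Baby-step giant-step with m = ceil(sqrt(60)) = 8.
Baby table (1935^j mod 2221 for j=0..7):
  0:1  1:1935  2:1840  3:137  4:796  5:1107  6:1001  7:223
Giant step factor: 1935^(-8) ≡ 1510 (mod 2221).
Scan 1098·1510^i mod 2221 for i = 0, 1, …:
  i=0: 1098   i=1: 1114   i=2: 843   i=3: 297
  i=4: 2049   i=5: 137
Match at i=5, j=3: x = 5·8 + 3 = 43.

43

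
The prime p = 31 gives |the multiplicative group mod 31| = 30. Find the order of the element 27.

The order of 27 must divide p − 1 = 30 = 2 · 3 · 5.
Divisors: 1, 2, 3, 5, 6, 10, 15, 30.
Check each in increasing order: 27^1 ≡ 27;  27^2 ≡ 16;  27^3 ≡ 29;  27^5 ≡ 30;  27^6 ≡ 4;  27^10 ≡ 1.
Smallest exponent giving 1 is 10.

10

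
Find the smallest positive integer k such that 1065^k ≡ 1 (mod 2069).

2068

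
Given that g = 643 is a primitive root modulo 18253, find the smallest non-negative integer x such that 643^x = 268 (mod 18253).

Baby-step giant-step with m = ceil(sqrt(18252)) = 136.
Baby table (643^j mod 18253 for j=0..135):
  0:1  1:643  2:11883  3:11015  4:481  5:17235  6:2534  7:4845
  8:12325  9:3173  10:14156  11:12314  12:14353  13:11214  14:667  15:9062
  16:4159  17:9299  18:10526  19:14608  20:10902  21:834  22:6925  23:17296
  24:5251  25:17841  26:8879  27:14261  28:6817  29:2611  30:17850  31:14666
  32:11690  33:14687  34:6940  35:8688  36:966  37:536  38:16094  39:17244
  40:8321  41:2274  42:1942  43:7502  44:4994  45:16867  46:3199  47:12621
  48:10971  49:8695  50:5467  51:10705  52:1934  53:2358  54:1195  55:1759
  56:17604  57:2512  58:8952  59:6441  60:16385  61:3574  62:16457  63:13364
  64:14142  65:3312  66:12268  67:3028  68:12186  69:5061  70:5189  71:14481
  72:2253  73:6692  74:13501  75:10968  76:6766  77:6324  78:14166  79:491
  80:5412  81:11846  82:5477  83:17135  84:11246  85:2990  86:6005  87:9832
  88:6438  89:14456  90:4431  91:1665  92:11921  93:17196  94:13963  95:15986
  96:2559  97:2667  98:17352  99:4753  100:7928  101:5117  102:4691  103:4568
  104:16744  105:15375  106:11252  107:6848  108:4291  109:2910  110:9324  111:8348
  112:1382  113:12482  114:12859  115:17981  116:7634  117:16858  118:15665  119:15192
  120:3101  121:4366  122:14629  123:6152  124:13088  125:951  126:9144  127:2126
  128:16296  129:1106  130:17544  131:438  132:7839  133:2649  134:5778  135:9895
Giant step factor: 643^(-136) ≡ 13629 (mod 18253).
Scan 268·13629^i mod 18253 for i = 0, 1, …:
  i=0: 268   i=1: 1972   i=2: 7972   i=3: 8532
  i=4: 11018   i=5: 15144   i=6: 10905   i=7: 8319
  i=8: 10268   i=9: 15074     …   i=116: 2546
  i=117: 481
Match at i=117, j=4: x = 117·136 + 4 = 15916.

15916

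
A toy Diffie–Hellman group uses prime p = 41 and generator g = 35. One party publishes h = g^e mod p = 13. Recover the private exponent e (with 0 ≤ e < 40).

11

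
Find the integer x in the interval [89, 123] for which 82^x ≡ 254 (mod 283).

Compute 82^89 mod 283 = 224, then multiply by 82 repeatedly:
  82^89=224  82^90=256  82^91=50  82^92=138  82^93=279
  82^94=238  82^95=272  82^96=230  82^97=182  82^98=208
  82^99=76  82^100=6  82^101=209  82^102=158  82^103=221
  82^104=10  82^105=254
Found 254 at exponent 105.

105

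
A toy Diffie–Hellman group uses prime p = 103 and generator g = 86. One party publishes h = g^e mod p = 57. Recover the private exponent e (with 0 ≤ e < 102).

17

Successive powers of 86 modulo 103:
  86^0=1  86^1=86  86^2=83  86^3=31  86^4=91  86^5=101
  86^6=34  86^7=40  86^8=41  86^9=24  86^10=4  86^11=35
  86^12=23  86^13=21  86^14=55  86^15=95  86^16=33  86^17=57
So 86^17 ≡ 57 (mod 103), giving e = 17.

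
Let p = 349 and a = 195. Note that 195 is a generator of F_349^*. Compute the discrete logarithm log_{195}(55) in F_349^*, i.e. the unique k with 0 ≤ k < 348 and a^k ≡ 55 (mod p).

Baby-step giant-step with m = ceil(sqrt(348)) = 19.
Baby table (195^j mod 349 for j=0..18):
  0:1  1:195  2:333  3:21  4:256  5:13  6:92  7:141
  8:273  9:187  10:169  11:149  12:88  13:59  14:337  15:103
  16:192  17:97  18:69
Giant step factor: 195^(-19) ≡ 217 (mod 349).
Scan 55·217^i mod 349 for i = 0, 1, …:
  i=0: 55   i=1: 69
Match at i=1, j=18: k = 1·19 + 18 = 37.

37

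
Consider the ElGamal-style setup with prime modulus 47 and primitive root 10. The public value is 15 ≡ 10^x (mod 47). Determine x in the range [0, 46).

Baby-step giant-step with m = ceil(sqrt(46)) = 7.
Baby table (10^j mod 47 for j=0..6):
  0:1  1:10  2:6  3:13  4:36  5:31  6:28
Giant step factor: 10^(-7) ≡ 23 (mod 47).
Scan 15·23^i mod 47 for i = 0, 1, …:
  i=0: 15   i=1: 16   i=2: 39   i=3: 4
  i=4: 45   i=5: 1
Match at i=5, j=0: x = 5·7 + 0 = 35.

35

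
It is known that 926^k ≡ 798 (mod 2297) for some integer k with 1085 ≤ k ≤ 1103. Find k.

Compute 926^1085 mod 2297 = 329, then multiply by 926 repeatedly:
  926^1085=329  926^1086=1450  926^1087=1252  926^1088=1664  926^1089=1874
  926^1090=1089  926^1091=31  926^1092=1142  926^1093=872  926^1094=1225
  926^1095=1929  926^1096=1485  926^1097=1504  926^1098=722  926^1099=145
  926^1100=1044  926^1101=2004  926^1102=2025  926^1103=798
Found 798 at exponent 1103.

1103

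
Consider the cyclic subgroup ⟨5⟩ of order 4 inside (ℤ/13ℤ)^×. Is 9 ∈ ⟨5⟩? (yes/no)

no

⟨5⟩ has order 4; its elements mod 13 are {1, 5, 8, 12}.
9 is not in this set.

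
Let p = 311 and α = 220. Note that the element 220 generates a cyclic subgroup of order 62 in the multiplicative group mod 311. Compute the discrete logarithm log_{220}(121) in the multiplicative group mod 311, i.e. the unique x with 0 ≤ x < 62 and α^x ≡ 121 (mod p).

28

Successive powers of 220 modulo 311:
  220^0=1  220^1=220  220^2=195  220^3=293  220^4=83  220^5=222
  220^6=13  220^7=61  220^8=47  220^9=77  220^10=146  220^11=87
  220^12=169  220^13=171  220^14=300  220^15=68  220^16=32  220^17=198
  220^18=20  220^19=46  220^20=168  220^21=262  220^22=105  220^23=86
  220^24=260  220^25=287  220^26=7  220^27=296  220^28=121
So 220^28 ≡ 121 (mod 311), giving x = 28.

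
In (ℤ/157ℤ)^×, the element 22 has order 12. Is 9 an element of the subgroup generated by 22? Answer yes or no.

⟨22⟩ has order 12; its elements mod 157 are {1, 12, 13, 22, 28, 50, 107, 129, 135, 144, 145, 156}.
9 is not in this set.

no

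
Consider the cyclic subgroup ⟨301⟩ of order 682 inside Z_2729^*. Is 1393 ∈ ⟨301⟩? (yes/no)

yes

1393 ∈ ⟨301⟩ iff 1393^682 ≡ 1 (mod 2729), since |⟨301⟩| = 682.
1393^682 mod 2729 = 1.
Since 1 = 1, 1393 lies in the subgroup.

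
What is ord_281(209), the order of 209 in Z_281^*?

140

The order of 209 must divide p − 1 = 280 = 2^3 · 5 · 7.
Divisors: 1, 2, 4, 5, 7, 8, 10, 14, 20, 28, 35, 40, 56, 70, 140, 280.
Check each in increasing order: 209^1 ≡ 209;  209^2 ≡ 126;  209^4 ≡ 140;  209^5 ≡ 36;  209^7 ≡ 40;  209^8 ≡ 211;  209^10 ≡ 172;  209^14 ≡ 195;  209^20 ≡ 79;  209^28 ≡ 90;  209^35 ≡ 228;  209^40 ≡ 59;  209^56 ≡ 232;  209^70 ≡ 280;  209^140 ≡ 1.
Smallest exponent giving 1 is 140.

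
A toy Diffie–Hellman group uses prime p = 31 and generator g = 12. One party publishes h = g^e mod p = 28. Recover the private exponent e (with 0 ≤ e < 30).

Successive powers of 12 modulo 31:
  12^0=1  12^1=12  12^2=20  12^3=23  12^4=28
So 12^4 ≡ 28 (mod 31), giving e = 4.

4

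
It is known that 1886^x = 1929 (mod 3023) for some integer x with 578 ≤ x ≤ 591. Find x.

Compute 1886^578 mod 3023 = 2124, then multiply by 1886 repeatedly:
  1886^578=2124  1886^579=389  1886^580=2088  1886^581=2022  1886^582=1489
  1886^583=2910  1886^584=1515  1886^585=555  1886^586=772  1886^587=1929
Found 1929 at exponent 587.

587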